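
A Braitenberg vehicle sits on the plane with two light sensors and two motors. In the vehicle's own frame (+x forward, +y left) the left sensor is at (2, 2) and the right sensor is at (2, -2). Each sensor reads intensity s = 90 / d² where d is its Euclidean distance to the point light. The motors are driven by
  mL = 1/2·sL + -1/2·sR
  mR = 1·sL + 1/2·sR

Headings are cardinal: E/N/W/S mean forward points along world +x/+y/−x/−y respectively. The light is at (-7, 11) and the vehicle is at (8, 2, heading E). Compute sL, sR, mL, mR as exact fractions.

left sensor world pos  = (10, 4); dL² = 338
right sensor world pos = (10, 0); dR² = 410
sL = 90/338 = 45/169
sR = 90/410 = 9/41
mL = 1/2·sL + -1/2·sR = 162/6929
mR = 1·sL + 1/2·sR = 5211/13858

45/169 9/41 162/6929 5211/13858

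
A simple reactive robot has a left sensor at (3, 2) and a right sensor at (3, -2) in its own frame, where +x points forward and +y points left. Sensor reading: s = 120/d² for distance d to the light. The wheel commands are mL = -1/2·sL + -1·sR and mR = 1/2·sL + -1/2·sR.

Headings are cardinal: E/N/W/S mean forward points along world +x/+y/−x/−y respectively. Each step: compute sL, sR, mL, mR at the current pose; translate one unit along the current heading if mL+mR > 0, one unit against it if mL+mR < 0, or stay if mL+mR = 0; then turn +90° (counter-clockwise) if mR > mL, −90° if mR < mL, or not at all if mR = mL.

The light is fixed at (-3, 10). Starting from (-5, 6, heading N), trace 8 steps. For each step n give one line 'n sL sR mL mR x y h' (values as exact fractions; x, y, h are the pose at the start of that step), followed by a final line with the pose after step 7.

0 120/17 120 -2100/17 -960/17 -5 6 N
1 60/37 60/17 -2730/629 -600/629 -5 5 W
2 24/13 120/73 -2436/949 96/949 -4 5 S
3 15 3 -21/2 6 -4 6 E
4 120/17 120 -2100/17 -960/17 -5 6 N
5 60/37 60/17 -2730/629 -600/629 -5 5 W
6 24/13 120/73 -2436/949 96/949 -4 5 S
7 15 3 -21/2 6 -4 6 E
final -5 6 N

n=0: pose=(-5,6,N); sL=120/17, sR=120; mL=-2100/17, mR=-960/17; mL+mR=-180 → advance -1; mR−mL=1140/17 → turn +1·90°
n=1: pose=(-5,5,W); sL=60/37, sR=60/17; mL=-2730/629, mR=-600/629; mL+mR=-90/17 → advance -1; mR−mL=2130/629 → turn +1·90°
n=2: pose=(-4,5,S); sL=24/13, sR=120/73; mL=-2436/949, mR=96/949; mL+mR=-180/73 → advance -1; mR−mL=2532/949 → turn +1·90°
n=3: pose=(-4,6,E); sL=15, sR=3; mL=-21/2, mR=6; mL+mR=-9/2 → advance -1; mR−mL=33/2 → turn +1·90°
n=4: pose=(-5,6,N); sL=120/17, sR=120; mL=-2100/17, mR=-960/17; mL+mR=-180 → advance -1; mR−mL=1140/17 → turn +1·90°
n=5: pose=(-5,5,W); sL=60/37, sR=60/17; mL=-2730/629, mR=-600/629; mL+mR=-90/17 → advance -1; mR−mL=2130/629 → turn +1·90°
n=6: pose=(-4,5,S); sL=24/13, sR=120/73; mL=-2436/949, mR=96/949; mL+mR=-180/73 → advance -1; mR−mL=2532/949 → turn +1·90°
n=7: pose=(-4,6,E); sL=15, sR=3; mL=-21/2, mR=6; mL+mR=-9/2 → advance -1; mR−mL=33/2 → turn +1·90°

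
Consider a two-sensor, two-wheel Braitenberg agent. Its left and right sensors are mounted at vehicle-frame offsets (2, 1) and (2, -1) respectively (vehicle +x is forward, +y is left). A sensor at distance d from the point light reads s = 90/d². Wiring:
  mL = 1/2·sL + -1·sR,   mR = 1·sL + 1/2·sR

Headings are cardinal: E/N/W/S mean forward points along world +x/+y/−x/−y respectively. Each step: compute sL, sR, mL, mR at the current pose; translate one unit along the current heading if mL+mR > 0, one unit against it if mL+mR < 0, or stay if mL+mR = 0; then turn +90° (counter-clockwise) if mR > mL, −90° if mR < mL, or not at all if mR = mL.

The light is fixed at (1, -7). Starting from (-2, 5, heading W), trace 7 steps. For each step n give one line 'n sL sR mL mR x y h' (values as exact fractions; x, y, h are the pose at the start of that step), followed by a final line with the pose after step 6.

n=0: pose=(-2,5,W); sL=45/73, sR=45/97; mL=-2205/14162, mR=12015/14162; mL+mR=4905/7081 → advance +1; mR−mL=7110/7081 → turn +1·90°
n=1: pose=(-3,5,S); sL=90/109, sR=18/25; mL=-837/2725, mR=3231/2725; mL+mR=2394/2725 → advance +1; mR−mL=4068/2725 → turn +1·90°
n=2: pose=(-3,4,E); sL=45/74, sR=45/52; mL=-270/481, mR=4005/3848; mL+mR=1845/3848 → advance +1; mR−mL=6165/3848 → turn +1·90°
n=3: pose=(-2,4,N); sL=18/37, sR=90/173; mL=-1773/6401, mR=4779/6401; mL+mR=3006/6401 → advance +1; mR−mL=6552/6401 → turn +1·90°
n=4: pose=(-2,5,W); sL=45/73, sR=45/97; mL=-2205/14162, mR=12015/14162; mL+mR=4905/7081 → advance +1; mR−mL=7110/7081 → turn +1·90°
n=5: pose=(-3,5,S); sL=90/109, sR=18/25; mL=-837/2725, mR=3231/2725; mL+mR=2394/2725 → advance +1; mR−mL=4068/2725 → turn +1·90°
n=6: pose=(-3,4,E); sL=45/74, sR=45/52; mL=-270/481, mR=4005/3848; mL+mR=1845/3848 → advance +1; mR−mL=6165/3848 → turn +1·90°

0 45/73 45/97 -2205/14162 12015/14162 -2 5 W
1 90/109 18/25 -837/2725 3231/2725 -3 5 S
2 45/74 45/52 -270/481 4005/3848 -3 4 E
3 18/37 90/173 -1773/6401 4779/6401 -2 4 N
4 45/73 45/97 -2205/14162 12015/14162 -2 5 W
5 90/109 18/25 -837/2725 3231/2725 -3 5 S
6 45/74 45/52 -270/481 4005/3848 -3 4 E
final -2 4 N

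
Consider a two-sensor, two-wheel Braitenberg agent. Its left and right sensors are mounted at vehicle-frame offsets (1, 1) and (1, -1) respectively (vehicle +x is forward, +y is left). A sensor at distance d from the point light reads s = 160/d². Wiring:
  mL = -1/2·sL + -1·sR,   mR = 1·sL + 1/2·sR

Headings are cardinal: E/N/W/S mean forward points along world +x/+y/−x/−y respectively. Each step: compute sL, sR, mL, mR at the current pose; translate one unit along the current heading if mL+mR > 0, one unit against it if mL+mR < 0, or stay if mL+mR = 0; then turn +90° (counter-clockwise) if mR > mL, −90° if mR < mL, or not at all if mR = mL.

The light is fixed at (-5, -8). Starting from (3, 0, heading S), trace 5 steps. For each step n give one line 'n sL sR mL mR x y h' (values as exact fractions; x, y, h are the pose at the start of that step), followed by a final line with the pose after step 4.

n=0: pose=(3,0,S); sL=16/13, sR=80/49; mL=-1432/637, mR=1304/637; mL+mR=-128/637 → advance -1; mR−mL=2736/637 → turn +1·90°
n=1: pose=(3,1,E); sL=160/181, sR=32/29; mL=-8112/5249, mR=7536/5249; mL+mR=-576/5249 → advance -1; mR−mL=15648/5249 → turn +1·90°
n=2: pose=(2,1,N); sL=20/17, sR=40/41; mL=-1090/697, mR=1160/697; mL+mR=70/697 → advance +1; mR−mL=2250/697 → turn +1·90°
n=3: pose=(2,2,W); sL=160/117, sR=160/157; mL=-31280/18369, mR=34480/18369; mL+mR=3200/18369 → advance +1; mR−mL=21920/6123 → turn +1·90°
n=4: pose=(1,2,S); sL=16/13, sR=80/53; mL=-1464/689, mR=1368/689; mL+mR=-96/689 → advance -1; mR−mL=2832/689 → turn +1·90°

0 16/13 80/49 -1432/637 1304/637 3 0 S
1 160/181 32/29 -8112/5249 7536/5249 3 1 E
2 20/17 40/41 -1090/697 1160/697 2 1 N
3 160/117 160/157 -31280/18369 34480/18369 2 2 W
4 16/13 80/53 -1464/689 1368/689 1 2 S
final 1 3 E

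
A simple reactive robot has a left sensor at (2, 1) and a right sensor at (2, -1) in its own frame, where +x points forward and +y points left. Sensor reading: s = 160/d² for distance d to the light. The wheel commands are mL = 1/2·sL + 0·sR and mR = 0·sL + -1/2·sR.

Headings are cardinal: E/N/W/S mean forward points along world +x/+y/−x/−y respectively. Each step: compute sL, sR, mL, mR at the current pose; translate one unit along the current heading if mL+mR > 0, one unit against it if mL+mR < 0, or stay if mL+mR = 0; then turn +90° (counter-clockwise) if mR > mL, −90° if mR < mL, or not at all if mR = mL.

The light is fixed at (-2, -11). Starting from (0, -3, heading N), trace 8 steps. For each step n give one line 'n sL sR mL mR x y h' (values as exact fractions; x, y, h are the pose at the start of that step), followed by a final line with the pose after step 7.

n=0: pose=(0,-3,N); sL=160/101, sR=160/109; mL=80/101, mR=-80/109; mL+mR=640/11009 → advance +1; mR−mL=-16800/11009 → turn -1·90°
n=1: pose=(0,-2,E); sL=40/29, sR=2; mL=20/29, mR=-1; mL+mR=-9/29 → advance -1; mR−mL=-49/29 → turn -1·90°
n=2: pose=(-1,-2,S); sL=160/53, sR=160/49; mL=80/53, mR=-80/49; mL+mR=-320/2597 → advance -1; mR−mL=-8160/2597 → turn -1·90°
n=3: pose=(-1,-1,W); sL=80/41, sR=80/61; mL=40/41, mR=-40/61; mL+mR=800/2501 → advance +1; mR−mL=-4080/2501 → turn -1·90°
n=4: pose=(-2,-1,N); sL=32/29, sR=32/29; mL=16/29, mR=-16/29; mL+mR=0 → advance +0; mR−mL=-32/29 → turn -1·90°
n=5: pose=(-2,-1,E); sL=32/25, sR=32/17; mL=16/25, mR=-16/17; mL+mR=-128/425 → advance -1; mR−mL=-672/425 → turn -1·90°
n=6: pose=(-3,-1,S); sL=5/2, sR=40/17; mL=5/4, mR=-20/17; mL+mR=5/68 → advance +1; mR−mL=-165/68 → turn -1·90°
n=7: pose=(-3,-2,W); sL=160/73, sR=160/109; mL=80/73, mR=-80/109; mL+mR=2880/7957 → advance +1; mR−mL=-14560/7957 → turn -1·90°

0 160/101 160/109 80/101 -80/109 0 -3 N
1 40/29 2 20/29 -1 0 -2 E
2 160/53 160/49 80/53 -80/49 -1 -2 S
3 80/41 80/61 40/41 -40/61 -1 -1 W
4 32/29 32/29 16/29 -16/29 -2 -1 N
5 32/25 32/17 16/25 -16/17 -2 -1 E
6 5/2 40/17 5/4 -20/17 -3 -1 S
7 160/73 160/109 80/73 -80/109 -3 -2 W
final -4 -2 N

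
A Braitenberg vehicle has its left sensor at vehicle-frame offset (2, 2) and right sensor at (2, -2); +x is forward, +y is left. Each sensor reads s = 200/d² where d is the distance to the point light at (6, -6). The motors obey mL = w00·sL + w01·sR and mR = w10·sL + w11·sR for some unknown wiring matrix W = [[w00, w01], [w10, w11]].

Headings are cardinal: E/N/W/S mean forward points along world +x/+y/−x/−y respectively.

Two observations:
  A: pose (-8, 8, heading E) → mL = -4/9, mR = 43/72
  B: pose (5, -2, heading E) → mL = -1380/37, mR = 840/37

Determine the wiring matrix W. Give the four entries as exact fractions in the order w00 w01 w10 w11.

obs A: pose=(-8,8,E) → sL=1/2, sR=25/36, mL=-4/9, mR=43/72
obs B: pose=(5,-2,E) → sL=200/37, sR=40, mL=-1380/37, mR=840/37
sensor matrix S = [[1/2, 25/36], [200/37, 40]]; det S = 5410/333
solve [mL_A; mL_B] = S·[w00; w01] and [mR_A; mR_B] = S·[w10; w11]:
  w00 = 1/2, w01 = -1, w10 = 1/2, w11 = 1/2

1/2 -1 1/2 1/2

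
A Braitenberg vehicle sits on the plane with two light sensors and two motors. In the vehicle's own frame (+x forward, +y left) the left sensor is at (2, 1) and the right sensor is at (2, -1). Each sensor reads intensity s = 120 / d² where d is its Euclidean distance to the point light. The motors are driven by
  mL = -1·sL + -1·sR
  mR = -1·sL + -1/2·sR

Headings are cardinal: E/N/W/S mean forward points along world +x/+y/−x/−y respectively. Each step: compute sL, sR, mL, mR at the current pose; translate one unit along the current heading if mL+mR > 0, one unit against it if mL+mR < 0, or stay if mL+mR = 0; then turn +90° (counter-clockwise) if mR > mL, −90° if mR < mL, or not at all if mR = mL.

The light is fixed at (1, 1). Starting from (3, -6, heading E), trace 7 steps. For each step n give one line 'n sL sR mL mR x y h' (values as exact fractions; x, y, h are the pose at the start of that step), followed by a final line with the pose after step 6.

n=0: pose=(3,-6,E); sL=30/13, sR=3/2; mL=-99/26, mR=-159/52; mL+mR=-357/52 → advance -1; mR−mL=3/4 → turn +1·90°
n=1: pose=(2,-6,N); sL=24/5, sR=120/29; mL=-1296/145, mR=-996/145; mL+mR=-2292/145 → advance -1; mR−mL=60/29 → turn +1·90°
n=2: pose=(2,-7,W); sL=60/41, sR=12/5; mL=-792/205, mR=-546/205; mL+mR=-1338/205 → advance -1; mR−mL=6/5 → turn +1·90°
n=3: pose=(3,-7,S); sL=120/109, sR=120/101; mL=-25200/11009, mR=-18660/11009; mL+mR=-43860/11009 → advance -1; mR−mL=60/101 → turn +1·90°
n=4: pose=(3,-6,E); sL=30/13, sR=3/2; mL=-99/26, mR=-159/52; mL+mR=-357/52 → advance -1; mR−mL=3/4 → turn +1·90°
n=5: pose=(2,-6,N); sL=24/5, sR=120/29; mL=-1296/145, mR=-996/145; mL+mR=-2292/145 → advance -1; mR−mL=60/29 → turn +1·90°
n=6: pose=(2,-7,W); sL=60/41, sR=12/5; mL=-792/205, mR=-546/205; mL+mR=-1338/205 → advance -1; mR−mL=6/5 → turn +1·90°

0 30/13 3/2 -99/26 -159/52 3 -6 E
1 24/5 120/29 -1296/145 -996/145 2 -6 N
2 60/41 12/5 -792/205 -546/205 2 -7 W
3 120/109 120/101 -25200/11009 -18660/11009 3 -7 S
4 30/13 3/2 -99/26 -159/52 3 -6 E
5 24/5 120/29 -1296/145 -996/145 2 -6 N
6 60/41 12/5 -792/205 -546/205 2 -7 W
final 3 -7 S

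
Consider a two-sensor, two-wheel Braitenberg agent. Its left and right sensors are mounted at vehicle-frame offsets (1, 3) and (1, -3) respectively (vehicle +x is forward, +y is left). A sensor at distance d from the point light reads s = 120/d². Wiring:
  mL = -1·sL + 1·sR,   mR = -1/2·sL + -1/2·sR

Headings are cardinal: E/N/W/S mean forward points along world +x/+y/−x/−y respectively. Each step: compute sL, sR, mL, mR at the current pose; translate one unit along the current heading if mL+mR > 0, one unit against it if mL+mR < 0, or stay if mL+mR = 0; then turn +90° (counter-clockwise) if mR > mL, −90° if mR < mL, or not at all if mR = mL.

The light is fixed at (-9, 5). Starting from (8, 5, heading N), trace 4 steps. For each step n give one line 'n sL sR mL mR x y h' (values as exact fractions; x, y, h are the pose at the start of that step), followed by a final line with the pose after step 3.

n=0: pose=(8,5,N); sL=120/197, sR=120/401; mL=-24480/78997, mR=-35880/78997; mL+mR=-60360/78997 → advance -1; mR−mL=-11400/78997 → turn -1·90°
n=1: pose=(8,4,E); sL=15/41, sR=6/17; mL=-9/697, mR=-501/1394; mL+mR=-519/1394 → advance -1; mR−mL=-483/1394 → turn -1·90°
n=2: pose=(7,4,S); sL=24/73, sR=120/173; mL=4608/12629, mR=-6456/12629; mL+mR=-1848/12629 → advance -1; mR−mL=-11064/12629 → turn -1·90°
n=3: pose=(7,5,W); sL=20/39, sR=20/39; mL=0, mR=-20/39; mL+mR=-20/39 → advance -1; mR−mL=-20/39 → turn -1·90°

0 120/197 120/401 -24480/78997 -35880/78997 8 5 N
1 15/41 6/17 -9/697 -501/1394 8 4 E
2 24/73 120/173 4608/12629 -6456/12629 7 4 S
3 20/39 20/39 0 -20/39 7 5 W
final 8 5 N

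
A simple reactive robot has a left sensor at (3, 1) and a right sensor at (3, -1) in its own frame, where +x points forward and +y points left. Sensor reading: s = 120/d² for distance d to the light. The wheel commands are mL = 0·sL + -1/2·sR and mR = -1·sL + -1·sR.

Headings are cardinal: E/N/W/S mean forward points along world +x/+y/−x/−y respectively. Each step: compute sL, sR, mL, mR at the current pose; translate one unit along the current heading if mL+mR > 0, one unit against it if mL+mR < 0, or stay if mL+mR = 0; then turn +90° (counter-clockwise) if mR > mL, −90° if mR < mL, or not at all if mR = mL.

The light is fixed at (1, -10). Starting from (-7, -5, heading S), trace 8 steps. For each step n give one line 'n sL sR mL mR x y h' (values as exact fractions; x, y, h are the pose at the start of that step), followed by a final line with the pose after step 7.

n=0: pose=(-7,-5,S); sL=120/53, sR=24/17; mL=-12/17, mR=-3312/901; mL+mR=-3948/901 → advance -1; mR−mL=-2676/901 → turn -1·90°
n=1: pose=(-7,-4,W); sL=60/73, sR=12/17; mL=-6/17, mR=-1896/1241; mL+mR=-2334/1241 → advance -1; mR−mL=-1458/1241 → turn -1·90°
n=2: pose=(-6,-4,N); sL=24/29, sR=40/39; mL=-20/39, mR=-2096/1131; mL+mR=-892/377 → advance -1; mR−mL=-1516/1131 → turn -1·90°
n=3: pose=(-6,-5,E); sL=30/13, sR=15/4; mL=-15/8, mR=-315/52; mL+mR=-825/104 → advance -1; mR−mL=-435/104 → turn -1·90°
n=4: pose=(-7,-5,S); sL=120/53, sR=24/17; mL=-12/17, mR=-3312/901; mL+mR=-3948/901 → advance -1; mR−mL=-2676/901 → turn -1·90°
n=5: pose=(-7,-4,W); sL=60/73, sR=12/17; mL=-6/17, mR=-1896/1241; mL+mR=-2334/1241 → advance -1; mR−mL=-1458/1241 → turn -1·90°
n=6: pose=(-6,-4,N); sL=24/29, sR=40/39; mL=-20/39, mR=-2096/1131; mL+mR=-892/377 → advance -1; mR−mL=-1516/1131 → turn -1·90°
n=7: pose=(-6,-5,E); sL=30/13, sR=15/4; mL=-15/8, mR=-315/52; mL+mR=-825/104 → advance -1; mR−mL=-435/104 → turn -1·90°

0 120/53 24/17 -12/17 -3312/901 -7 -5 S
1 60/73 12/17 -6/17 -1896/1241 -7 -4 W
2 24/29 40/39 -20/39 -2096/1131 -6 -4 N
3 30/13 15/4 -15/8 -315/52 -6 -5 E
4 120/53 24/17 -12/17 -3312/901 -7 -5 S
5 60/73 12/17 -6/17 -1896/1241 -7 -4 W
6 24/29 40/39 -20/39 -2096/1131 -6 -4 N
7 30/13 15/4 -15/8 -315/52 -6 -5 E
final -7 -5 S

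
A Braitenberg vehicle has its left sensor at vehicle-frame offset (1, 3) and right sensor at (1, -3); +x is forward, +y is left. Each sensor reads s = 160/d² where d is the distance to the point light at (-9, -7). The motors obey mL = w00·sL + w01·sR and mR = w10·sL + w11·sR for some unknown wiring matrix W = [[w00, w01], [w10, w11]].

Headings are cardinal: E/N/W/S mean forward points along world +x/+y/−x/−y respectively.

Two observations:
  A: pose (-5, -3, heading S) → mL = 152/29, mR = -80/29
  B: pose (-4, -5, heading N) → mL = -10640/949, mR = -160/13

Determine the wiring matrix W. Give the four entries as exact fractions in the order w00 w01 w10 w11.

obs A: pose=(-5,-3,S) → sL=80/29, sR=16, mL=152/29, mR=-80/29
obs B: pose=(-4,-5,N) → sL=160/13, sR=160/73, mL=-10640/949, mR=-160/13
sensor matrix S = [[80/29, 16], [160/13, 160/73]]; det S = -5253120/27521
solve [mL_A; mL_B] = S·[w00; w01] and [mR_A; mR_B] = S·[w10; w11]:
  w00 = -1, w01 = 1/2, w10 = -1, w11 = 0

-1 1/2 -1 0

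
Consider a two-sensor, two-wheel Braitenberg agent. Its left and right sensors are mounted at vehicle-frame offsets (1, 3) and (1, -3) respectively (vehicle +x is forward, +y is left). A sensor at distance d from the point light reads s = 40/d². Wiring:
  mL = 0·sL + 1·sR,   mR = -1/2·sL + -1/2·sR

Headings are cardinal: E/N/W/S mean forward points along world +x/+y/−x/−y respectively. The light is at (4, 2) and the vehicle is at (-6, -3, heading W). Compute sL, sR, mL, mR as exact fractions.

left sensor world pos  = (-7, -6); dL² = 185
right sensor world pos = (-7, 0); dR² = 125
sL = 40/185 = 8/37
sR = 40/125 = 8/25
mL = 0·sL + 1·sR = 8/25
mR = -1/2·sL + -1/2·sR = -248/925

8/37 8/25 8/25 -248/925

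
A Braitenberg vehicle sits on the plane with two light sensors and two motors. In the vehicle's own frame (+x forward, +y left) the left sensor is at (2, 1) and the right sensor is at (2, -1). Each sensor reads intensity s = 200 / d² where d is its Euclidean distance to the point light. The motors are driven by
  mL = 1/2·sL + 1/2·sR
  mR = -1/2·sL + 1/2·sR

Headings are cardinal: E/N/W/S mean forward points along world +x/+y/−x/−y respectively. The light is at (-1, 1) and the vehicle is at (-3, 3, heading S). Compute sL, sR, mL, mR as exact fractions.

200 200/9 1000/9 -800/9

left sensor world pos  = (-2, 1); dL² = 1
right sensor world pos = (-4, 1); dR² = 9
sL = 200/1 = 200
sR = 200/9 = 200/9
mL = 1/2·sL + 1/2·sR = 1000/9
mR = -1/2·sL + 1/2·sR = -800/9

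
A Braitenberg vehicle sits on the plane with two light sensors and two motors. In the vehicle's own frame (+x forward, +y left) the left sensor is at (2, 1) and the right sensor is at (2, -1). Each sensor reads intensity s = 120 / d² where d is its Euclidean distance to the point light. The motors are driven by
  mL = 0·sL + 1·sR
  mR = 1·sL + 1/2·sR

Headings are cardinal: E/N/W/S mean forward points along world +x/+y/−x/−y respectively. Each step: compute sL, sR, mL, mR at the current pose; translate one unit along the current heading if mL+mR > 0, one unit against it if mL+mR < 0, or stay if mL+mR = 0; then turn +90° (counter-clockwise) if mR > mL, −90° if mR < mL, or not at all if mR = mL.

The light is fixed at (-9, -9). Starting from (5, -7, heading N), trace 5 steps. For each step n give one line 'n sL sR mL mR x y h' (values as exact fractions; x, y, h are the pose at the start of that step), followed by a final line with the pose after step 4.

n=0: pose=(5,-7,N); sL=24/37, sR=120/241; mL=120/241, mR=8004/8917; mL+mR=12444/8917 → advance +1; mR−mL=3564/8917 → turn +1·90°
n=1: pose=(5,-6,W); sL=30/37, sR=3/4; mL=3/4, mR=351/296; mL+mR=573/296 → advance +1; mR−mL=129/296 → turn +1·90°
n=2: pose=(4,-6,S); sL=120/197, sR=24/29; mL=24/29, mR=5844/5713; mL+mR=10572/5713 → advance +1; mR−mL=1116/5713 → turn +1·90°
n=3: pose=(4,-7,E); sL=20/39, sR=60/113; mL=60/113, mR=3430/4407; mL+mR=5770/4407 → advance +1; mR−mL=1090/4407 → turn +1·90°
n=4: pose=(5,-7,N); sL=24/37, sR=120/241; mL=120/241, mR=8004/8917; mL+mR=12444/8917 → advance +1; mR−mL=3564/8917 → turn +1·90°

0 24/37 120/241 120/241 8004/8917 5 -7 N
1 30/37 3/4 3/4 351/296 5 -6 W
2 120/197 24/29 24/29 5844/5713 4 -6 S
3 20/39 60/113 60/113 3430/4407 4 -7 E
4 24/37 120/241 120/241 8004/8917 5 -7 N
final 5 -6 W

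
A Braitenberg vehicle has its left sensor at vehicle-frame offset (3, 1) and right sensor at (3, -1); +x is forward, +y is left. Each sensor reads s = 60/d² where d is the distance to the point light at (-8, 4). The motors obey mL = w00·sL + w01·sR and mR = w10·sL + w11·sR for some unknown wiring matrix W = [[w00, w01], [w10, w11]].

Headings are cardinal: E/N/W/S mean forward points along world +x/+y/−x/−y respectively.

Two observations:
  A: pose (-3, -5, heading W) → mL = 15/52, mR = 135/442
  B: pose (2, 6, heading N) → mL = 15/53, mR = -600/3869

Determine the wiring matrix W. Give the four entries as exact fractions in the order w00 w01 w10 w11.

obs A: pose=(-3,-5,W) → sL=15/26, sR=15/17, mL=15/52, mR=135/442
obs B: pose=(2,6,N) → sL=30/53, sR=30/73, mL=15/53, mR=-600/3869
sensor matrix S = [[15/26, 15/17], [30/53, 30/73]]; det S = -224325/855049
solve [mL_A; mL_B] = S·[w00; w01] and [mR_A; mR_B] = S·[w10; w11]:
  w00 = 1/2, w01 = 0, w10 = -1, w11 = 1

1/2 0 -1 1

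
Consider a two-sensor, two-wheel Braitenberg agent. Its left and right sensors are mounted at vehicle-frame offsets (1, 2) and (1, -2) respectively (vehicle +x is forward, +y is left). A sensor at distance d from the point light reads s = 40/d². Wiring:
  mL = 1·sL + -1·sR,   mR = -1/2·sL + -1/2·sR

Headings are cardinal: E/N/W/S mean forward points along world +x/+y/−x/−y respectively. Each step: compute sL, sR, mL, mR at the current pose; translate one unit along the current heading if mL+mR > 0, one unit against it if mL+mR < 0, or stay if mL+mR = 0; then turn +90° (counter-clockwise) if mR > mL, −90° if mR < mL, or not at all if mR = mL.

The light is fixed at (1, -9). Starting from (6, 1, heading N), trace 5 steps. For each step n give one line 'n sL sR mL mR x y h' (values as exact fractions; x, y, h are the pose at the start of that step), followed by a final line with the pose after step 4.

n=0: pose=(6,1,N); sL=4/13, sR=4/17; mL=16/221, mR=-60/221; mL+mR=-44/221 → advance -1; mR−mL=-76/221 → turn -1·90°
n=1: pose=(6,0,E); sL=40/157, sR=8/17; mL=-576/2669, mR=-968/2669; mL+mR=-1544/2669 → advance -1; mR−mL=-392/2669 → turn -1·90°
n=2: pose=(5,0,S); sL=2/5, sR=10/17; mL=-16/85, mR=-42/85; mL+mR=-58/85 → advance -1; mR−mL=-26/85 → turn -1·90°
n=3: pose=(5,1,W); sL=40/73, sR=40/153; mL=3200/11169, mR=-4520/11169; mL+mR=-440/3723 → advance -1; mR−mL=-7720/11169 → turn -1·90°
n=4: pose=(6,1,N); sL=4/13, sR=4/17; mL=16/221, mR=-60/221; mL+mR=-44/221 → advance -1; mR−mL=-76/221 → turn -1·90°

0 4/13 4/17 16/221 -60/221 6 1 N
1 40/157 8/17 -576/2669 -968/2669 6 0 E
2 2/5 10/17 -16/85 -42/85 5 0 S
3 40/73 40/153 3200/11169 -4520/11169 5 1 W
4 4/13 4/17 16/221 -60/221 6 1 N
final 6 0 E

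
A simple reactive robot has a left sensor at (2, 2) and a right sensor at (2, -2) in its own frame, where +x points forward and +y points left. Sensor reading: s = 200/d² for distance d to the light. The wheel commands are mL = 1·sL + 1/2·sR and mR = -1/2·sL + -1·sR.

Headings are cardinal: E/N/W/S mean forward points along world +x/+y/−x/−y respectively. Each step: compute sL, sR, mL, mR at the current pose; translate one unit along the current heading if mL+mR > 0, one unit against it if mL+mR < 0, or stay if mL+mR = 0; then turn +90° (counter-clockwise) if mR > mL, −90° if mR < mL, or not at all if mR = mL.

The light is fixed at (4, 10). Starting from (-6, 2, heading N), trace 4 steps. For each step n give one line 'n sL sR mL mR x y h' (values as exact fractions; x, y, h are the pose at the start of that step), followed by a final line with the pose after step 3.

0 10/9 2 19/9 -23/9 -6 2 N
1 200/113 40/37 9660/4181 -8220/4181 -6 1 E
2 20/17 100/121 3270/2057 -2910/2057 -5 1 S
3 40/53 40/37 2540/1961 -2860/1961 -5 0 W
final -4 0 N

n=0: pose=(-6,2,N); sL=10/9, sR=2; mL=19/9, mR=-23/9; mL+mR=-4/9 → advance -1; mR−mL=-14/3 → turn -1·90°
n=1: pose=(-6,1,E); sL=200/113, sR=40/37; mL=9660/4181, mR=-8220/4181; mL+mR=1440/4181 → advance +1; mR−mL=-17880/4181 → turn -1·90°
n=2: pose=(-5,1,S); sL=20/17, sR=100/121; mL=3270/2057, mR=-2910/2057; mL+mR=360/2057 → advance +1; mR−mL=-6180/2057 → turn -1·90°
n=3: pose=(-5,0,W); sL=40/53, sR=40/37; mL=2540/1961, mR=-2860/1961; mL+mR=-320/1961 → advance -1; mR−mL=-5400/1961 → turn -1·90°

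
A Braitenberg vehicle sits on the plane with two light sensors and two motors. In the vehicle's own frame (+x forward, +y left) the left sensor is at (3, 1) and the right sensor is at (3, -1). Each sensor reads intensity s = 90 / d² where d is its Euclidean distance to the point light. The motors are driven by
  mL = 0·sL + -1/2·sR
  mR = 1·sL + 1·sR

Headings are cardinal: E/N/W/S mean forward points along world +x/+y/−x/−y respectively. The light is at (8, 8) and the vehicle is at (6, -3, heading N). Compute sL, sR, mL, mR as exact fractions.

90/73 18/13 -9/13 2484/949

left sensor world pos  = (5, 0); dL² = 73
right sensor world pos = (7, 0); dR² = 65
sL = 90/73 = 90/73
sR = 90/65 = 18/13
mL = 0·sL + -1/2·sR = -9/13
mR = 1·sL + 1·sR = 2484/949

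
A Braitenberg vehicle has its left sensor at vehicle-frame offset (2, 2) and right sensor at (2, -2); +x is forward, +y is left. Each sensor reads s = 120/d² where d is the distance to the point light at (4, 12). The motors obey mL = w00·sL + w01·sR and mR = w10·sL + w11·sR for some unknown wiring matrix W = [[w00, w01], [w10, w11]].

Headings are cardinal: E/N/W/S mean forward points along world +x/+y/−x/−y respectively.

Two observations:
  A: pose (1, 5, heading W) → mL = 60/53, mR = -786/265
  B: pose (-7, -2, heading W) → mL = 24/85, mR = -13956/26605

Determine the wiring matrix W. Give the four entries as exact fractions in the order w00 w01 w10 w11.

1 0 -1/2 -1

obs A: pose=(1,5,W) → sL=60/53, sR=12/5, mL=60/53, mR=-786/265
obs B: pose=(-7,-2,W) → sL=24/85, sR=120/313, mL=24/85, mR=-13956/26605
sensor matrix S = [[60/53, 12/5], [24/85, 120/313]]; det S = -1717632/7050325
solve [mL_A; mL_B] = S·[w00; w01] and [mR_A; mR_B] = S·[w10; w11]:
  w00 = 1, w01 = 0, w10 = -1/2, w11 = -1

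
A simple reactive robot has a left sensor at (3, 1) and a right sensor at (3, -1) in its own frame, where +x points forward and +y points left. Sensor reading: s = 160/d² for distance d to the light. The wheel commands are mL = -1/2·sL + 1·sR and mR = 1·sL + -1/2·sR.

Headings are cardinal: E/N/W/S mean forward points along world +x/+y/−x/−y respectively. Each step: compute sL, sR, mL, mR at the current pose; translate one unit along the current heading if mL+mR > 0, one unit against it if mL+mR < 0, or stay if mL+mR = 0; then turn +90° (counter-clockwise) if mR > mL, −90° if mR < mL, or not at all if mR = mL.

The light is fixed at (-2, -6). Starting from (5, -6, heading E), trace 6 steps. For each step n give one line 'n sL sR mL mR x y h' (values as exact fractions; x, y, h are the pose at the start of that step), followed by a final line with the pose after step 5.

n=0: pose=(5,-6,E); sL=160/101, sR=160/101; mL=80/101, mR=80/101; mL+mR=160/101 → advance +1; mR−mL=0 → turn +0·90°
n=1: pose=(6,-6,E); sL=80/61, sR=80/61; mL=40/61, mR=40/61; mL+mR=80/61 → advance +1; mR−mL=0 → turn +0·90°
n=2: pose=(7,-6,E); sL=32/29, sR=32/29; mL=16/29, mR=16/29; mL+mR=32/29 → advance +1; mR−mL=0 → turn +0·90°
n=3: pose=(8,-6,E); sL=16/17, sR=16/17; mL=8/17, mR=8/17; mL+mR=16/17 → advance +1; mR−mL=0 → turn +0·90°
n=4: pose=(9,-6,E); sL=160/197, sR=160/197; mL=80/197, mR=80/197; mL+mR=160/197 → advance +1; mR−mL=0 → turn +0·90°
n=5: pose=(10,-6,E); sL=80/113, sR=80/113; mL=40/113, mR=40/113; mL+mR=80/113 → advance +1; mR−mL=0 → turn +0·90°

0 160/101 160/101 80/101 80/101 5 -6 E
1 80/61 80/61 40/61 40/61 6 -6 E
2 32/29 32/29 16/29 16/29 7 -6 E
3 16/17 16/17 8/17 8/17 8 -6 E
4 160/197 160/197 80/197 80/197 9 -6 E
5 80/113 80/113 40/113 40/113 10 -6 E
final 11 -6 E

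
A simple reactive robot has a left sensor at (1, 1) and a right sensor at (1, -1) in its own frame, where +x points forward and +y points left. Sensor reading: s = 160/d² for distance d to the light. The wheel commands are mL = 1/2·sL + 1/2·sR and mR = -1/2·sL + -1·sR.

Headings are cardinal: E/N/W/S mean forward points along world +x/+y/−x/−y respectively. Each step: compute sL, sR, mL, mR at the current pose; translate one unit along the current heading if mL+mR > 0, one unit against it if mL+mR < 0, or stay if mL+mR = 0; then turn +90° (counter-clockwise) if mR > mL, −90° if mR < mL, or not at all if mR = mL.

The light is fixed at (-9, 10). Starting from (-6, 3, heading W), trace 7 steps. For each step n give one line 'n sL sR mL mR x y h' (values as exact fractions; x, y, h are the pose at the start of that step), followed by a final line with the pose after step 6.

n=0: pose=(-6,3,W); sL=40/17, sR=4; mL=54/17, mR=-88/17; mL+mR=-2 → advance -1; mR−mL=-142/17 → turn -1·90°
n=1: pose=(-5,3,N); sL=32/9, sR=160/61; mL=1696/549, mR=-2416/549; mL+mR=-80/61 → advance -1; mR−mL=-4112/549 → turn -1·90°
n=2: pose=(-5,2,E); sL=80/37, sR=80/53; mL=3600/1961, mR=-5080/1961; mL+mR=-40/53 → advance -1; mR−mL=-8680/1961 → turn -1·90°
n=3: pose=(-6,2,S); sL=160/97, sR=32/17; mL=2912/1649, mR=-4464/1649; mL+mR=-16/17 → advance -1; mR−mL=-7376/1649 → turn -1·90°
n=4: pose=(-6,3,W); sL=40/17, sR=4; mL=54/17, mR=-88/17; mL+mR=-2 → advance -1; mR−mL=-142/17 → turn -1·90°
n=5: pose=(-5,3,N); sL=32/9, sR=160/61; mL=1696/549, mR=-2416/549; mL+mR=-80/61 → advance -1; mR−mL=-4112/549 → turn -1·90°
n=6: pose=(-5,2,E); sL=80/37, sR=80/53; mL=3600/1961, mR=-5080/1961; mL+mR=-40/53 → advance -1; mR−mL=-8680/1961 → turn -1·90°

0 40/17 4 54/17 -88/17 -6 3 W
1 32/9 160/61 1696/549 -2416/549 -5 3 N
2 80/37 80/53 3600/1961 -5080/1961 -5 2 E
3 160/97 32/17 2912/1649 -4464/1649 -6 2 S
4 40/17 4 54/17 -88/17 -6 3 W
5 32/9 160/61 1696/549 -2416/549 -5 3 N
6 80/37 80/53 3600/1961 -5080/1961 -5 2 E
final -6 2 S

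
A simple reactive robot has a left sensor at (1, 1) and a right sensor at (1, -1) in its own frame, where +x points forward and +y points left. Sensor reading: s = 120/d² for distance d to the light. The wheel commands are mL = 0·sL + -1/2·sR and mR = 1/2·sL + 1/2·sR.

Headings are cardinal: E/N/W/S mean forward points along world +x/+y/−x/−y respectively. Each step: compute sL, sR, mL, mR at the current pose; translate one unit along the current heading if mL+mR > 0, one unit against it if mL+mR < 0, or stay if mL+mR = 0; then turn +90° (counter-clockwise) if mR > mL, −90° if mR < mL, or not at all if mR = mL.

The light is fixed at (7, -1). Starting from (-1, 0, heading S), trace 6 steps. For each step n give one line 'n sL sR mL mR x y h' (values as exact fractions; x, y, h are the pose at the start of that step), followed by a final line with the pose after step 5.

0 120/49 40/27 -20/27 2600/1323 -1 0 S
1 12/5 12/5 -6/5 12/5 -1 -1 E
2 24/13 120/37 -60/37 1224/481 0 -1 N
3 15/8 30/17 -15/17 495/272 0 0 W
4 120/49 40/27 -20/27 2600/1323 -1 0 S
5 12/5 12/5 -6/5 12/5 -1 -1 E
final 0 -1 N

n=0: pose=(-1,0,S); sL=120/49, sR=40/27; mL=-20/27, mR=2600/1323; mL+mR=60/49 → advance +1; mR−mL=3580/1323 → turn +1·90°
n=1: pose=(-1,-1,E); sL=12/5, sR=12/5; mL=-6/5, mR=12/5; mL+mR=6/5 → advance +1; mR−mL=18/5 → turn +1·90°
n=2: pose=(0,-1,N); sL=24/13, sR=120/37; mL=-60/37, mR=1224/481; mL+mR=12/13 → advance +1; mR−mL=2004/481 → turn +1·90°
n=3: pose=(0,0,W); sL=15/8, sR=30/17; mL=-15/17, mR=495/272; mL+mR=15/16 → advance +1; mR−mL=735/272 → turn +1·90°
n=4: pose=(-1,0,S); sL=120/49, sR=40/27; mL=-20/27, mR=2600/1323; mL+mR=60/49 → advance +1; mR−mL=3580/1323 → turn +1·90°
n=5: pose=(-1,-1,E); sL=12/5, sR=12/5; mL=-6/5, mR=12/5; mL+mR=6/5 → advance +1; mR−mL=18/5 → turn +1·90°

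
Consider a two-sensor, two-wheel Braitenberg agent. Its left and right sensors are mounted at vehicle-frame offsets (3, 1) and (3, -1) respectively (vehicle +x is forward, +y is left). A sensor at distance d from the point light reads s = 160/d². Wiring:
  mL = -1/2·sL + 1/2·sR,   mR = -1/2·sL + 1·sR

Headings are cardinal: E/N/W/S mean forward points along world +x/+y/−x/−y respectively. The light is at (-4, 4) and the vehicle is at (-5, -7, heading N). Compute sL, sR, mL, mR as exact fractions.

40/17 5/2 5/68 45/34

left sensor world pos  = (-6, -4); dL² = 68
right sensor world pos = (-4, -4); dR² = 64
sL = 160/68 = 40/17
sR = 160/64 = 5/2
mL = -1/2·sL + 1/2·sR = 5/68
mR = -1/2·sL + 1·sR = 45/34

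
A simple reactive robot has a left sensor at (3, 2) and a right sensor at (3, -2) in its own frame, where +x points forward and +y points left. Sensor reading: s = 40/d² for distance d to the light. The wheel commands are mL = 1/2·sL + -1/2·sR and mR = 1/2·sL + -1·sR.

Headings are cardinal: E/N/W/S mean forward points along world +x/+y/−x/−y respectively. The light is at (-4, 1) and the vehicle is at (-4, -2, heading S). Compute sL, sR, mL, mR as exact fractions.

1 1 0 -1/2

left sensor world pos  = (-2, -5); dL² = 40
right sensor world pos = (-6, -5); dR² = 40
sL = 40/40 = 1
sR = 40/40 = 1
mL = 1/2·sL + -1/2·sR = 0
mR = 1/2·sL + -1·sR = -1/2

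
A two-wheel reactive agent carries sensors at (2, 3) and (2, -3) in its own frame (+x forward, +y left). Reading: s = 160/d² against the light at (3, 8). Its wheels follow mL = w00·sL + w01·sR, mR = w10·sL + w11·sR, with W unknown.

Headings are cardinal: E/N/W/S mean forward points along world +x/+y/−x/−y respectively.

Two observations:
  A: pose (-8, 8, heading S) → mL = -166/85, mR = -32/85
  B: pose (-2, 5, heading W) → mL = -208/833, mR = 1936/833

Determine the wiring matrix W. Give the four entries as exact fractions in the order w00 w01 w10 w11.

obs A: pose=(-8,8,S) → sL=40/17, sR=4/5, mL=-166/85, mR=-32/85
obs B: pose=(-2,5,W) → sL=32/17, sR=160/49, mL=-208/833, mR=1936/833
sensor matrix S = [[40/17, 4/5], [32/17, 160/49]]; det S = 25728/4165
solve [mL_A; mL_B] = S·[w00; w01] and [mR_A; mR_B] = S·[w10; w11]:
  w00 = -1, w01 = 1/2, w10 = -1/2, w11 = 1

-1 1/2 -1/2 1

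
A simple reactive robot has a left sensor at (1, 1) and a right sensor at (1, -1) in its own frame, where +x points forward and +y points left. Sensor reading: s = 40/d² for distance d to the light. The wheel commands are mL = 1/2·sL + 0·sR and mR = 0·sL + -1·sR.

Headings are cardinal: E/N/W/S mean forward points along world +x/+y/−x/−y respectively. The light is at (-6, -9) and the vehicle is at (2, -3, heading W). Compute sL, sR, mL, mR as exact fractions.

left sensor world pos  = (1, -4); dL² = 74
right sensor world pos = (1, -2); dR² = 98
sL = 40/74 = 20/37
sR = 40/98 = 20/49
mL = 1/2·sL + 0·sR = 10/37
mR = 0·sL + -1·sR = -20/49

20/37 20/49 10/37 -20/49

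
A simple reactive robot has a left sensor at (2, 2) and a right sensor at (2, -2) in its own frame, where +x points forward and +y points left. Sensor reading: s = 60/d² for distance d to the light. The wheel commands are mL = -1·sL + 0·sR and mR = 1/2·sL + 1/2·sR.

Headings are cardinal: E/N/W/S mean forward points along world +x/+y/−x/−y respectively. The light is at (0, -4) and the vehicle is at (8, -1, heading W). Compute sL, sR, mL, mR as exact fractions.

60/37 60/61 -60/37 2940/2257

left sensor world pos  = (6, -3); dL² = 37
right sensor world pos = (6, 1); dR² = 61
sL = 60/37 = 60/37
sR = 60/61 = 60/61
mL = -1·sL + 0·sR = -60/37
mR = 1/2·sL + 1/2·sR = 2940/2257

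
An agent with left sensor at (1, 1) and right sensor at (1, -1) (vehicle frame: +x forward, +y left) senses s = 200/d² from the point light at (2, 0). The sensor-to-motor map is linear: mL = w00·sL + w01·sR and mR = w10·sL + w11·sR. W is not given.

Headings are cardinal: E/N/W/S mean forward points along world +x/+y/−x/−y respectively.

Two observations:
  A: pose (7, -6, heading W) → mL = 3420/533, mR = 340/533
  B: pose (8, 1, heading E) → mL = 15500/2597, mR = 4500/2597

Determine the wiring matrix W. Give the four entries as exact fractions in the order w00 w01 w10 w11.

obs A: pose=(7,-6,W) → sL=40/13, sR=200/41, mL=3420/533, mR=340/533
obs B: pose=(8,1,E) → sL=200/53, sR=200/49, mL=15500/2597, mR=4500/2597
sensor matrix S = [[40/13, 200/41], [200/53, 200/49]]; det S = -8096000/1384201
solve [mL_A; mL_B] = S·[w00; w01] and [mR_A; mR_B] = S·[w10; w11]:
  w00 = 1/2, w01 = 1, w10 = 1, w11 = -1/2

1/2 1 1 -1/2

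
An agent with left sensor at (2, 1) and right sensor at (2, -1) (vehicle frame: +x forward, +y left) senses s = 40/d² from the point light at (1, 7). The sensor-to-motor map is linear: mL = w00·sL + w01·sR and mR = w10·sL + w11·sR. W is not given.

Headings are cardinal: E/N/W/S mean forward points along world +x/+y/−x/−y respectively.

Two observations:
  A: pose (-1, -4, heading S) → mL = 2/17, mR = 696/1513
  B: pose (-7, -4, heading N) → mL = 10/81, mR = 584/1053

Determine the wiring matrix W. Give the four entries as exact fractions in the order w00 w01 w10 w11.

obs A: pose=(-1,-4,S) → sL=4/17, sR=20/89, mL=2/17, mR=696/1513
obs B: pose=(-7,-4,N) → sL=20/81, sR=4/13, mL=10/81, mR=584/1053
sensor matrix S = [[4/17, 20/89], [20/81, 4/13]]; det S = 26944/1593189
solve [mL_A; mL_B] = S·[w00; w01] and [mR_A; mR_B] = S·[w10; w11]:
  w00 = 1/2, w01 = 0, w10 = 1, w11 = 1

1/2 0 1 1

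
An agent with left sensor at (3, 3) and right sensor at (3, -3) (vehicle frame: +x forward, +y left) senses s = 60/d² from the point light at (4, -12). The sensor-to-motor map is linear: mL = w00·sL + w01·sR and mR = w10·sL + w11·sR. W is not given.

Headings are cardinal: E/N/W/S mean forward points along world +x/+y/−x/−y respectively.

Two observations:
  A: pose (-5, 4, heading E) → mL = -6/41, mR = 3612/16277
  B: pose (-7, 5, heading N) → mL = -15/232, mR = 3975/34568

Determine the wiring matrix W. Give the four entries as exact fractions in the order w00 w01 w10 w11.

obs A: pose=(-5,4,E) → sL=60/397, sR=12/41, mL=-6/41, mR=3612/16277
obs B: pose=(-7,5,N) → sL=15/149, sR=15/116, mL=-15/232, mR=3975/34568
sensor matrix S = [[60/397, 12/41], [15/149, 15/116]]; det S = -697815/70332917
solve [mL_A; mL_B] = S·[w00; w01] and [mR_A; mR_B] = S·[w10; w11]:
  w00 = 0, w01 = -1/2, w10 = 1/2, w11 = 1/2

0 -1/2 1/2 1/2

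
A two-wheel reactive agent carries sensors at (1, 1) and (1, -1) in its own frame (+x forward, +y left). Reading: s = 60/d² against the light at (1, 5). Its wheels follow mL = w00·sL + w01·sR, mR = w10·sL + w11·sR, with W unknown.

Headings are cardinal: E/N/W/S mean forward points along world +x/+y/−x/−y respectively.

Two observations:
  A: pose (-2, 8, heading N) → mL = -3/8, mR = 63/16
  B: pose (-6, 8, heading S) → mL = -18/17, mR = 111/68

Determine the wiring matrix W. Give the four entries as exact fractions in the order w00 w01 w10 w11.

obs A: pose=(-2,8,N) → sL=15/8, sR=3, mL=-3/8, mR=63/16
obs B: pose=(-6,8,S) → sL=3/2, sR=15/17, mL=-18/17, mR=111/68
sensor matrix S = [[15/8, 3], [3/2, 15/17]]; det S = -387/136
solve [mL_A; mL_B] = S·[w00; w01] and [mR_A; mR_B] = S·[w10; w11]:
  w00 = -1, w01 = 1/2, w10 = 1/2, w11 = 1

-1 1/2 1/2 1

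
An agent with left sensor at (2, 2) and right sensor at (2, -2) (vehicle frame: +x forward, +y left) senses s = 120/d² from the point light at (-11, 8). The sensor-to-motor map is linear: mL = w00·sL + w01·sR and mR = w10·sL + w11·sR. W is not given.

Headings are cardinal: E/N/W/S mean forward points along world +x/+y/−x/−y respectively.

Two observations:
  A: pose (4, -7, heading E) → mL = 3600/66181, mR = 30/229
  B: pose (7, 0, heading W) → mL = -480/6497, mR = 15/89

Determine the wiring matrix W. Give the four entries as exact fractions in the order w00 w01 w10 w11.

1 -1 1/2 0

obs A: pose=(4,-7,E) → sL=60/229, sR=60/289, mL=3600/66181, mR=30/229
obs B: pose=(7,0,W) → sL=30/89, sR=30/73, mL=-480/6497, mR=15/89
sensor matrix S = [[60/229, 60/289], [30/89, 30/73]]; det S = 16207200/429977957
solve [mL_A; mL_B] = S·[w00; w01] and [mR_A; mR_B] = S·[w10; w11]:
  w00 = 1, w01 = -1, w10 = 1/2, w11 = 0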